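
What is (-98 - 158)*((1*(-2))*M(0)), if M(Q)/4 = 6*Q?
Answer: 0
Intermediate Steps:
M(Q) = 24*Q (M(Q) = 4*(6*Q) = 24*Q)
(-98 - 158)*((1*(-2))*M(0)) = (-98 - 158)*((1*(-2))*(24*0)) = -(-512)*0 = -256*0 = 0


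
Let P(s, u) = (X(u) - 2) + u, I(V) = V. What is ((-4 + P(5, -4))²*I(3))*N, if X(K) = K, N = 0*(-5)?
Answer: 0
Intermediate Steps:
N = 0
P(s, u) = -2 + 2*u (P(s, u) = (u - 2) + u = (-2 + u) + u = -2 + 2*u)
((-4 + P(5, -4))²*I(3))*N = ((-4 + (-2 + 2*(-4)))²*3)*0 = ((-4 + (-2 - 8))²*3)*0 = ((-4 - 10)²*3)*0 = ((-14)²*3)*0 = (196*3)*0 = 588*0 = 0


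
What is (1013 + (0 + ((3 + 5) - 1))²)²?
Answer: 1127844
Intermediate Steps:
(1013 + (0 + ((3 + 5) - 1))²)² = (1013 + (0 + (8 - 1))²)² = (1013 + (0 + 7)²)² = (1013 + 7²)² = (1013 + 49)² = 1062² = 1127844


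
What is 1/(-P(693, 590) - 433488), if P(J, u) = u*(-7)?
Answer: -1/429358 ≈ -2.3291e-6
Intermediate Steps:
P(J, u) = -7*u
1/(-P(693, 590) - 433488) = 1/(-(-7)*590 - 433488) = 1/(-1*(-4130) - 433488) = 1/(4130 - 433488) = 1/(-429358) = -1/429358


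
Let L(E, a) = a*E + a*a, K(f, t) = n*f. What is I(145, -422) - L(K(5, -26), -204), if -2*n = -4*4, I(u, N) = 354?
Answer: -33102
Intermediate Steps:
n = 8 (n = -(-2)*4 = -1/2*(-16) = 8)
K(f, t) = 8*f
L(E, a) = a**2 + E*a (L(E, a) = E*a + a**2 = a**2 + E*a)
I(145, -422) - L(K(5, -26), -204) = 354 - (-204)*(8*5 - 204) = 354 - (-204)*(40 - 204) = 354 - (-204)*(-164) = 354 - 1*33456 = 354 - 33456 = -33102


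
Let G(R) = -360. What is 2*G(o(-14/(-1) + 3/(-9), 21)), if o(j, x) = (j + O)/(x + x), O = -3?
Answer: -720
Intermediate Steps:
o(j, x) = (-3 + j)/(2*x) (o(j, x) = (j - 3)/(x + x) = (-3 + j)/((2*x)) = (-3 + j)*(1/(2*x)) = (-3 + j)/(2*x))
2*G(o(-14/(-1) + 3/(-9), 21)) = 2*(-360) = -720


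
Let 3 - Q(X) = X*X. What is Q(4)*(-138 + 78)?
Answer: 780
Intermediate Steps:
Q(X) = 3 - X**2 (Q(X) = 3 - X*X = 3 - X**2)
Q(4)*(-138 + 78) = (3 - 1*4**2)*(-138 + 78) = (3 - 1*16)*(-60) = (3 - 16)*(-60) = -13*(-60) = 780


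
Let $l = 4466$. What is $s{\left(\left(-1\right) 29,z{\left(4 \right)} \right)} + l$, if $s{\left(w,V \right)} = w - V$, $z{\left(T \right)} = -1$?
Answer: $4438$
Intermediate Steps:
$s{\left(\left(-1\right) 29,z{\left(4 \right)} \right)} + l = \left(\left(-1\right) 29 - -1\right) + 4466 = \left(-29 + 1\right) + 4466 = -28 + 4466 = 4438$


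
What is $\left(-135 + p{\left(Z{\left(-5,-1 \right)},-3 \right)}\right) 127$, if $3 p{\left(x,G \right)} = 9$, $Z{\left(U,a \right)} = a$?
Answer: $-16764$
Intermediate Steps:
$p{\left(x,G \right)} = 3$ ($p{\left(x,G \right)} = \frac{1}{3} \cdot 9 = 3$)
$\left(-135 + p{\left(Z{\left(-5,-1 \right)},-3 \right)}\right) 127 = \left(-135 + 3\right) 127 = \left(-132\right) 127 = -16764$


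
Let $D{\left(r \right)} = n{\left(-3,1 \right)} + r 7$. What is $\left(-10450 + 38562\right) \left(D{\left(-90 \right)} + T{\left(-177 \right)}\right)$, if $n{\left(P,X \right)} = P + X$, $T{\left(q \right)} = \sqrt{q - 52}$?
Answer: $-17766784 + 28112 i \sqrt{229} \approx -1.7767 \cdot 10^{7} + 4.2541 \cdot 10^{5} i$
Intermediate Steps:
$T{\left(q \right)} = \sqrt{-52 + q}$
$D{\left(r \right)} = -2 + 7 r$ ($D{\left(r \right)} = \left(-3 + 1\right) + r 7 = -2 + 7 r$)
$\left(-10450 + 38562\right) \left(D{\left(-90 \right)} + T{\left(-177 \right)}\right) = \left(-10450 + 38562\right) \left(\left(-2 + 7 \left(-90\right)\right) + \sqrt{-52 - 177}\right) = 28112 \left(\left(-2 - 630\right) + \sqrt{-229}\right) = 28112 \left(-632 + i \sqrt{229}\right) = -17766784 + 28112 i \sqrt{229}$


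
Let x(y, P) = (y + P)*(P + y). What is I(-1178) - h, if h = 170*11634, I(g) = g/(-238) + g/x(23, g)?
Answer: -44852823167851/22678425 ≈ -1.9778e+6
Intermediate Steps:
x(y, P) = (P + y)² (x(y, P) = (P + y)*(P + y) = (P + y)²)
I(g) = -g/238 + g/(23 + g)² (I(g) = g/(-238) + g/((g + 23)²) = g*(-1/238) + g/((23 + g)²) = -g/238 + g/(23 + g)²)
h = 1977780
I(-1178) - h = (-1/238*(-1178) - 1178/(23 - 1178)²) - 1*1977780 = (589/119 - 1178/(-1155)²) - 1977780 = (589/119 - 1178*1/1334025) - 1977780 = (589/119 - 1178/1334025) - 1977780 = 112228649/22678425 - 1977780 = -44852823167851/22678425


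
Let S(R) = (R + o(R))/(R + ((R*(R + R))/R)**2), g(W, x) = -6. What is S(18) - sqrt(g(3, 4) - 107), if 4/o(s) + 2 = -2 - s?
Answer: 98/7227 - I*sqrt(113) ≈ 0.01356 - 10.63*I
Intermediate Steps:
o(s) = 4/(-4 - s) (o(s) = 4/(-2 + (-2 - s)) = 4/(-4 - s))
S(R) = (R - 4/(4 + R))/(R + 4*R**2) (S(R) = (R - 4/(4 + R))/(R + ((R*(R + R))/R)**2) = (R - 4/(4 + R))/(R + ((R*(2*R))/R)**2) = (R - 4/(4 + R))/(R + ((2*R**2)/R)**2) = (R - 4/(4 + R))/(R + (2*R)**2) = (R - 4/(4 + R))/(R + 4*R**2))
S(18) - sqrt(g(3, 4) - 107) = (-4 + 18*(4 + 18))/(18*(1 + 4*18)*(4 + 18)) - sqrt(-6 - 107) = (1/18)*(-4 + 18*22)/((1 + 72)*22) - sqrt(-113) = (1/18)*(1/22)*(-4 + 396)/73 - I*sqrt(113) = (1/18)*(1/73)*(1/22)*392 - I*sqrt(113) = 98/7227 - I*sqrt(113)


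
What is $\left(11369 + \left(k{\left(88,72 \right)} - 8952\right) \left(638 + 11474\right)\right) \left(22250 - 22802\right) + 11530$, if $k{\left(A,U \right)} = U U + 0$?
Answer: $25185920674$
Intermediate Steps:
$k{\left(A,U \right)} = U^{2}$ ($k{\left(A,U \right)} = U^{2} + 0 = U^{2}$)
$\left(11369 + \left(k{\left(88,72 \right)} - 8952\right) \left(638 + 11474\right)\right) \left(22250 - 22802\right) + 11530 = \left(11369 + \left(72^{2} - 8952\right) \left(638 + 11474\right)\right) \left(22250 - 22802\right) + 11530 = \left(11369 + \left(5184 - 8952\right) 12112\right) \left(-552\right) + 11530 = \left(11369 - 45638016\right) \left(-552\right) + 11530 = \left(-45626647\right) \left(-552\right) + 11530 = 25185909144 + 11530 = 25185920674$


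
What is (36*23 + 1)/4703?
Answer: 829/4703 ≈ 0.17627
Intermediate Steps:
(36*23 + 1)/4703 = (828 + 1)*(1/4703) = 829*(1/4703) = 829/4703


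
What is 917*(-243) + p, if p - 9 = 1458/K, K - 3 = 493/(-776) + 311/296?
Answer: -10904254434/49031 ≈ -2.2240e+5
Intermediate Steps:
K = 49031/14356 (K = 3 + (493/(-776) + 311/296) = 3 + (493*(-1/776) + 311*(1/296)) = 3 + (-493/776 + 311/296) = 3 + 5963/14356 = 49031/14356 ≈ 3.4154)
p = 21372327/49031 (p = 9 + 1458/(49031/14356) = 9 + 1458*(14356/49031) = 9 + 20931048/49031 = 21372327/49031 ≈ 435.89)
917*(-243) + p = 917*(-243) + 21372327/49031 = -222831 + 21372327/49031 = -10904254434/49031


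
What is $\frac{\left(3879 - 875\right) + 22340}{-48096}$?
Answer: $- \frac{88}{167} \approx -0.52695$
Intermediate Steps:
$\frac{\left(3879 - 875\right) + 22340}{-48096} = \left(3004 + 22340\right) \left(- \frac{1}{48096}\right) = 25344 \left(- \frac{1}{48096}\right) = - \frac{88}{167}$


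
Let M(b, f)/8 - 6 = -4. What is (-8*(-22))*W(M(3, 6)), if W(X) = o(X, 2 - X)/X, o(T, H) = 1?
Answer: 11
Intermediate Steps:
M(b, f) = 16 (M(b, f) = 48 + 8*(-4) = 48 - 32 = 16)
W(X) = 1/X
(-8*(-22))*W(M(3, 6)) = -8*(-22)/16 = 176*(1/16) = 11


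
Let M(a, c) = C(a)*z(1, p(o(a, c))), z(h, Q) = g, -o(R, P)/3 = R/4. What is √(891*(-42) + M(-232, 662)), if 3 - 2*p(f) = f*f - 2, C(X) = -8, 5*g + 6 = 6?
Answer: 9*I*√462 ≈ 193.45*I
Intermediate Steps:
g = 0 (g = -6/5 + (⅕)*6 = -6/5 + 6/5 = 0)
o(R, P) = -3*R/4
p(f) = 5/2 - f²/2 (p(f) = 3/2 - (f*f - 2)/2 = 3/2 - (f² - 2)/2 = 3/2 - (-2 + f²)/2 = 3/2 + (1 - f²/2) = 5/2 - f²/2)
z(h, Q) = 0
M(a, c) = 0 (M(a, c) = -8*0 = 0)
√(891*(-42) + M(-232, 662)) = √(891*(-42) + 0) = √(-37422 + 0) = √(-37422) = 9*I*√462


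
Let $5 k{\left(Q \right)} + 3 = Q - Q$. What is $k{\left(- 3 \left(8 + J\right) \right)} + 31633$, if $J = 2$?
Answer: $\frac{158162}{5} \approx 31632.0$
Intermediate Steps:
$k{\left(Q \right)} = - \frac{3}{5}$ ($k{\left(Q \right)} = - \frac{3}{5} + \frac{Q - Q}{5} = - \frac{3}{5} + \frac{1}{5} \cdot 0 = - \frac{3}{5} + 0 = - \frac{3}{5}$)
$k{\left(- 3 \left(8 + J\right) \right)} + 31633 = - \frac{3}{5} + 31633 = \frac{158162}{5}$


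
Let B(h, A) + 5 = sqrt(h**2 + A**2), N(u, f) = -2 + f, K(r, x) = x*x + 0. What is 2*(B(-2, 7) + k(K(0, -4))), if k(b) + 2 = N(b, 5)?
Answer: -8 + 2*sqrt(53) ≈ 6.5602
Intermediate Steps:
K(r, x) = x**2 (K(r, x) = x**2 + 0 = x**2)
B(h, A) = -5 + sqrt(A**2 + h**2) (B(h, A) = -5 + sqrt(h**2 + A**2) = -5 + sqrt(A**2 + h**2))
k(b) = 1 (k(b) = -2 + (-2 + 5) = -2 + 3 = 1)
2*(B(-2, 7) + k(K(0, -4))) = 2*((-5 + sqrt(7**2 + (-2)**2)) + 1) = 2*((-5 + sqrt(49 + 4)) + 1) = 2*((-5 + sqrt(53)) + 1) = 2*(-4 + sqrt(53)) = -8 + 2*sqrt(53)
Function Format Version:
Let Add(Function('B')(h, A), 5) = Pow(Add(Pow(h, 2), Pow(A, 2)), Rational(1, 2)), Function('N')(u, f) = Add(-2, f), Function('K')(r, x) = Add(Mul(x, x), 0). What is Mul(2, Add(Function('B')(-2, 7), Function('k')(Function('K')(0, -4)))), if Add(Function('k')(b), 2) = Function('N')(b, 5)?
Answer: Add(-8, Mul(2, Pow(53, Rational(1, 2)))) ≈ 6.5602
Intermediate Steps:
Function('K')(r, x) = Pow(x, 2) (Function('K')(r, x) = Add(Pow(x, 2), 0) = Pow(x, 2))
Function('B')(h, A) = Add(-5, Pow(Add(Pow(A, 2), Pow(h, 2)), Rational(1, 2))) (Function('B')(h, A) = Add(-5, Pow(Add(Pow(h, 2), Pow(A, 2)), Rational(1, 2))) = Add(-5, Pow(Add(Pow(A, 2), Pow(h, 2)), Rational(1, 2))))
Function('k')(b) = 1 (Function('k')(b) = Add(-2, Add(-2, 5)) = Add(-2, 3) = 1)
Mul(2, Add(Function('B')(-2, 7), Function('k')(Function('K')(0, -4)))) = Mul(2, Add(Add(-5, Pow(Add(Pow(7, 2), Pow(-2, 2)), Rational(1, 2))), 1)) = Mul(2, Add(Add(-5, Pow(Add(49, 4), Rational(1, 2))), 1)) = Mul(2, Add(Add(-5, Pow(53, Rational(1, 2))), 1)) = Mul(2, Add(-4, Pow(53, Rational(1, 2)))) = Add(-8, Mul(2, Pow(53, Rational(1, 2))))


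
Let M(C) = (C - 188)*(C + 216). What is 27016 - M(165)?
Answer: 35779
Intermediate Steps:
M(C) = (-188 + C)*(216 + C)
27016 - M(165) = 27016 - (-40608 + 165² + 28*165) = 27016 - (-40608 + 27225 + 4620) = 27016 - 1*(-8763) = 27016 + 8763 = 35779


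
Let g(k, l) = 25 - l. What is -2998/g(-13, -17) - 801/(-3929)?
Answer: -5872750/82509 ≈ -71.177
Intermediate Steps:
-2998/g(-13, -17) - 801/(-3929) = -2998/(25 - 1*(-17)) - 801/(-3929) = -2998/(25 + 17) - 801*(-1/3929) = -2998/42 + 801/3929 = -2998*1/42 + 801/3929 = -1499/21 + 801/3929 = -5872750/82509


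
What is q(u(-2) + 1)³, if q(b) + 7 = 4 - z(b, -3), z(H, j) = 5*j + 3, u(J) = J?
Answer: 729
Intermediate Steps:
z(H, j) = 3 + 5*j
q(b) = 9 (q(b) = -7 + (4 - (3 + 5*(-3))) = -7 + (4 - (3 - 15)) = -7 + (4 - 1*(-12)) = -7 + (4 + 12) = -7 + 16 = 9)
q(u(-2) + 1)³ = 9³ = 729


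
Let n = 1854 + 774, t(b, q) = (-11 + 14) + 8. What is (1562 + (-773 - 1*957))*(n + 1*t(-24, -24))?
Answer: -443352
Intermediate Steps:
t(b, q) = 11 (t(b, q) = 3 + 8 = 11)
n = 2628
(1562 + (-773 - 1*957))*(n + 1*t(-24, -24)) = (1562 + (-773 - 1*957))*(2628 + 1*11) = (1562 + (-773 - 957))*(2628 + 11) = (1562 - 1730)*2639 = -168*2639 = -443352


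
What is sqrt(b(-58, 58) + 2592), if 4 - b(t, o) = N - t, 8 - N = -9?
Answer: sqrt(2521) ≈ 50.210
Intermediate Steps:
N = 17 (N = 8 - 1*(-9) = 8 + 9 = 17)
b(t, o) = -13 + t (b(t, o) = 4 - (17 - t) = 4 + (-17 + t) = -13 + t)
sqrt(b(-58, 58) + 2592) = sqrt((-13 - 58) + 2592) = sqrt(-71 + 2592) = sqrt(2521)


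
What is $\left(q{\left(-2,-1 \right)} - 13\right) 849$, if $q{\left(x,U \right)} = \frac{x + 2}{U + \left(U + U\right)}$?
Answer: $-11037$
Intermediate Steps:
$q{\left(x,U \right)} = \frac{2 + x}{3 U}$ ($q{\left(x,U \right)} = \frac{2 + x}{U + 2 U} = \frac{2 + x}{3 U}$)
$\left(q{\left(-2,-1 \right)} - 13\right) 849 = \left(\frac{2 - 2}{3 \left(-1\right)} - 13\right) 849 = \left(\frac{1}{3} \left(-1\right) 0 - 13\right) 849 = \left(0 - 13\right) 849 = \left(-13\right) 849 = -11037$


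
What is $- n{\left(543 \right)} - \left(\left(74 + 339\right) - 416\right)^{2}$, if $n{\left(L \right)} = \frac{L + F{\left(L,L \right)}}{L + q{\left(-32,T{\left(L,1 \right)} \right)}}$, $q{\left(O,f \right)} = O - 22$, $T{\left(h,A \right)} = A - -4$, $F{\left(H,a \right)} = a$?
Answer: $- \frac{1829}{163} \approx -11.221$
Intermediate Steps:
$T{\left(h,A \right)} = 4 + A$ ($T{\left(h,A \right)} = A + 4 = 4 + A$)
$q{\left(O,f \right)} = -22 + O$ ($q{\left(O,f \right)} = O - 22 = -22 + O$)
$n{\left(L \right)} = \frac{2 L}{-54 + L}$ ($n{\left(L \right)} = \frac{L + L}{L - 54} = \frac{2 L}{L - 54} = \frac{2 L}{-54 + L}$)
$- n{\left(543 \right)} - \left(\left(74 + 339\right) - 416\right)^{2} = - \frac{2 \cdot 543}{-54 + 543} - \left(\left(74 + 339\right) - 416\right)^{2} = - \frac{2 \cdot 543}{489} - \left(413 - 416\right)^{2} = - \frac{2 \cdot 543}{489} - \left(-3\right)^{2} = \left(-1\right) \frac{362}{163} - 9 = - \frac{362}{163} - 9 = - \frac{1829}{163}$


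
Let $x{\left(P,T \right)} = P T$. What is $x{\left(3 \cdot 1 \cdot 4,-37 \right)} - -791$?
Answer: $347$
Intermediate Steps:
$x{\left(3 \cdot 1 \cdot 4,-37 \right)} - -791 = 3 \cdot 1 \cdot 4 \left(-37\right) - -791 = 3 \cdot 4 \left(-37\right) + 791 = 12 \left(-37\right) + 791 = -444 + 791 = 347$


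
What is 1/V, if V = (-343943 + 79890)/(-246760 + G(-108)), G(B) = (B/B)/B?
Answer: 26650081/28517724 ≈ 0.93451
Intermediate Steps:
G(B) = 1/B
V = 28517724/26650081 (V = (-343943 + 79890)/(-246760 + 1/(-108)) = -264053/(-246760 - 1/108) = -264053/(-26650081/108) = -264053*(-108/26650081) = 28517724/26650081 ≈ 1.0701)
1/V = 1/(28517724/26650081) = 26650081/28517724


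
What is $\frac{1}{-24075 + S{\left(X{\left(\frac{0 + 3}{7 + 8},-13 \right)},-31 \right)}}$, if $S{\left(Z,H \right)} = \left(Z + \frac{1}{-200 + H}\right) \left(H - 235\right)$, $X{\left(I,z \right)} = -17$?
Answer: $- \frac{33}{645211} \approx -5.1146 \cdot 10^{-5}$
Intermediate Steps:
$S{\left(Z,H \right)} = \left(-235 + H\right) \left(Z + \frac{1}{-200 + H}\right)$ ($S{\left(Z,H \right)} = \left(Z + \frac{1}{-200 + H}\right) \left(-235 + H\right) = \left(-235 + H\right) \left(Z + \frac{1}{-200 + H}\right)$)
$\frac{1}{-24075 + S{\left(X{\left(\frac{0 + 3}{7 + 8},-13 \right)},-31 \right)}} = \frac{1}{-24075 + \frac{-235 - 31 + 47000 \left(-17\right) - 17 \left(-31\right)^{2} - \left(-13485\right) \left(-17\right)}{-200 - 31}} = \frac{1}{-24075 + \frac{-235 - 31 - 799000 - 16337 - 229245}{-231}} = \frac{1}{-24075 - \frac{-235 - 31 - 799000 - 16337 - 229245}{231}} = \frac{1}{-24075 - - \frac{149264}{33}} = \frac{1}{-24075 + \frac{149264}{33}} = \frac{1}{- \frac{645211}{33}} = - \frac{33}{645211}$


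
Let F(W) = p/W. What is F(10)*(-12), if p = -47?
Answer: 282/5 ≈ 56.400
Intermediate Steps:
F(W) = -47/W
F(10)*(-12) = -47/10*(-12) = 282/5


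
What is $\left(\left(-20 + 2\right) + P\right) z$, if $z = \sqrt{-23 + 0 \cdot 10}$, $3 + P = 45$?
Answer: $24 i \sqrt{23} \approx 115.1 i$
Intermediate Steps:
$P = 42$ ($P = -3 + 45 = 42$)
$z = i \sqrt{23}$ ($z = \sqrt{-23 + 0} = \sqrt{-23} = i \sqrt{23} \approx 4.7958 i$)
$\left(\left(-20 + 2\right) + P\right) z = \left(\left(-20 + 2\right) + 42\right) i \sqrt{23} = \left(-18 + 42\right) i \sqrt{23} = 24 i \sqrt{23}$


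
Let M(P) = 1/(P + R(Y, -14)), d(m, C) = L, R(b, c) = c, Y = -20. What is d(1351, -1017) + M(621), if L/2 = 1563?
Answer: 1897483/607 ≈ 3126.0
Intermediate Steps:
L = 3126 (L = 2*1563 = 3126)
d(m, C) = 3126
M(P) = 1/(-14 + P) (M(P) = 1/(P - 14) = 1/(-14 + P))
d(1351, -1017) + M(621) = 3126 + 1/(-14 + 621) = 3126 + 1/607 = 1897483/607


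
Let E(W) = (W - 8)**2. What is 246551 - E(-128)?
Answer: 228055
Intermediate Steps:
E(W) = (-8 + W)**2
246551 - E(-128) = 246551 - (-8 - 128)**2 = 246551 - 1*(-136)**2 = 246551 - 1*18496 = 246551 - 18496 = 228055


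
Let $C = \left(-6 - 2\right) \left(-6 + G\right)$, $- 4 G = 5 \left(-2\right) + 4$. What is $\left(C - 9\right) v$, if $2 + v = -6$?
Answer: $-216$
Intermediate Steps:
$v = -8$ ($v = -2 - 6 = -8$)
$G = \frac{3}{2}$ ($G = - \frac{5 \left(-2\right) + 4}{4} = - \frac{-10 + 4}{4} = \left(- \frac{1}{4}\right) \left(-6\right) = \frac{3}{2} \approx 1.5$)
$C = 36$ ($C = \left(-6 - 2\right) \left(-6 + \frac{3}{2}\right) = \left(-8\right) \left(- \frac{9}{2}\right) = 36$)
$\left(C - 9\right) v = \left(36 - 9\right) \left(-8\right) = 27 \left(-8\right) = -216$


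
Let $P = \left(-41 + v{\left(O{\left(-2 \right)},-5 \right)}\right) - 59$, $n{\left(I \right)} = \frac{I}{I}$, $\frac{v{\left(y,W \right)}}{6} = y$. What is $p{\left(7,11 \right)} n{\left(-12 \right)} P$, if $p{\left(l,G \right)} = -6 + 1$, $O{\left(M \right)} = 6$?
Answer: $320$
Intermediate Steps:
$v{\left(y,W \right)} = 6 y$
$n{\left(I \right)} = 1$
$p{\left(l,G \right)} = -5$
$P = -64$ ($P = \left(-41 + 6 \cdot 6\right) - 59 = \left(-41 + 36\right) - 59 = -5 - 59 = -64$)
$p{\left(7,11 \right)} n{\left(-12 \right)} P = \left(-5\right) 1 \left(-64\right) = \left(-5\right) \left(-64\right) = 320$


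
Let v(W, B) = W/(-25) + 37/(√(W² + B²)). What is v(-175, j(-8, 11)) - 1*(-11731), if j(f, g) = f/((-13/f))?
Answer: 11738 + 481*√5179721/5179721 ≈ 11738.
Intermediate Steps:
j(f, g) = -f²/13 (j(f, g) = f*(-f/13) = -f²/13)
v(W, B) = 37/√(B² + W²) - W/25 (v(W, B) = W*(-1/25) + 37/(√(B² + W²)) = -W/25 + 37/√(B² + W²) = 37/√(B² + W²) - W/25)
v(-175, j(-8, 11)) - 1*(-11731) = (37/√((-1/13*(-8)²)² + (-175)²) - 1/25*(-175)) - 1*(-11731) = (37/√((-1/13*64)² + 30625) + 7) + 11731 = (37/√((-64/13)² + 30625) + 7) + 11731 = (37/√(4096/169 + 30625) + 7) + 11731 = (37/√(5179721/169) + 7) + 11731 = (37*(13*√5179721/5179721) + 7) + 11731 = (481*√5179721/5179721 + 7) + 11731 = (7 + 481*√5179721/5179721) + 11731 = 11738 + 481*√5179721/5179721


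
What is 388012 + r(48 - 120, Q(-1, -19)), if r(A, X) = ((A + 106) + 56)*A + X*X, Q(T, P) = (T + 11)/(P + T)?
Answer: 1526129/4 ≈ 3.8153e+5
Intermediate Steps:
Q(T, P) = (11 + T)/(P + T)
r(A, X) = X**2 + A*(162 + A) (r(A, X) = ((106 + A) + 56)*A + X**2 = (162 + A)*A + X**2 = A*(162 + A) + X**2 = X**2 + A*(162 + A))
388012 + r(48 - 120, Q(-1, -19)) = 388012 + ((48 - 120)**2 + ((11 - 1)/(-19 - 1))**2 + 162*(48 - 120)) = 388012 + ((-72)**2 + (10/(-20))**2 + 162*(-72)) = 388012 + (5184 + (-1/20*10)**2 - 11664) = 388012 + (5184 + (-1/2)**2 - 11664) = 388012 + (5184 + 1/4 - 11664) = 388012 - 25919/4 = 1526129/4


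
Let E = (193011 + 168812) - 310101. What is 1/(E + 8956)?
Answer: 1/60678 ≈ 1.6480e-5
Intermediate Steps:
E = 51722 (E = 361823 - 310101 = 51722)
1/(E + 8956) = 1/(51722 + 8956) = 1/60678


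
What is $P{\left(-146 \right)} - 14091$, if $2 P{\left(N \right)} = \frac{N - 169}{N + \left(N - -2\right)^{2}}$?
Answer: $- \frac{116053539}{8236} \approx -14091.0$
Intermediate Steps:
$P{\left(N \right)} = \frac{-169 + N}{2 \left(N + \left(2 + N\right)^{2}\right)}$ ($P{\left(N \right)} = \frac{\left(N - 169\right) \frac{1}{N + \left(N - -2\right)^{2}}}{2} = \frac{\left(-169 + N\right) \frac{1}{N + \left(N + 2\right)^{2}}}{2} = \frac{\left(-169 + N\right) \frac{1}{N + \left(2 + N\right)^{2}}}{2} = \frac{\frac{1}{N + \left(2 + N\right)^{2}} \left(-169 + N\right)}{2} = \frac{-169 + N}{2 \left(N + \left(2 + N\right)^{2}\right)}$)
$P{\left(-146 \right)} - 14091 = \frac{-169 - 146}{2 \left(-146 + \left(2 - 146\right)^{2}\right)} - 14091 = \frac{1}{2} \frac{1}{-146 + \left(-144\right)^{2}} \left(-315\right) - 14091 = \frac{1}{2} \frac{1}{-146 + 20736} \left(-315\right) - 14091 = \frac{1}{2} \cdot \frac{1}{20590} \left(-315\right) - 14091 = - \frac{63}{8236} - 14091 = - \frac{116053539}{8236}$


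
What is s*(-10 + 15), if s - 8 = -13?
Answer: -25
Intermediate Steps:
s = -5 (s = 8 - 13 = -5)
s*(-10 + 15) = -5*(-10 + 15) = -5*5 = -25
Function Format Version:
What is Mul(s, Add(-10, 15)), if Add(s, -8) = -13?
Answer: -25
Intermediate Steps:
s = -5 (s = Add(8, -13) = -5)
Mul(s, Add(-10, 15)) = Mul(-5, Add(-10, 15)) = Mul(-5, 5) = -25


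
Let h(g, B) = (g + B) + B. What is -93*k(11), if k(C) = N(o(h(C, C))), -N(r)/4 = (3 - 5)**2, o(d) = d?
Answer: 1488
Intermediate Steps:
h(g, B) = g + 2*B (h(g, B) = (B + g) + B = g + 2*B)
N(r) = -16 (N(r) = -4*(3 - 5)**2 = -4*(-2)**2 = -4*4 = -16)
k(C) = -16
-93*k(11) = -93*(-16) = 1488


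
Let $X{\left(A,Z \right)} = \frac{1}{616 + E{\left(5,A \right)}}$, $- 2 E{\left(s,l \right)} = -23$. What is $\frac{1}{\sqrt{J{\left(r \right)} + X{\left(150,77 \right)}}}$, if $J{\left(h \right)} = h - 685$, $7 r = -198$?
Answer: $- \frac{i \sqrt{55048575785}}{6266201} \approx - 0.037443 i$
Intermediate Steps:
$r = - \frac{198}{7}$ ($r = \frac{1}{7} \left(-198\right) = - \frac{198}{7} \approx -28.286$)
$E{\left(s,l \right)} = \frac{23}{2}$ ($E{\left(s,l \right)} = \left(- \frac{1}{2}\right) \left(-23\right) = \frac{23}{2}$)
$J{\left(h \right)} = -685 + h$
$X{\left(A,Z \right)} = \frac{2}{1255}$ ($X{\left(A,Z \right)} = \frac{1}{616 + \frac{23}{2}} = \frac{1}{\frac{1255}{2}} = \frac{2}{1255}$)
$\frac{1}{\sqrt{J{\left(r \right)} + X{\left(150,77 \right)}}} = \frac{1}{\sqrt{\left(-685 - \frac{198}{7}\right) + \frac{2}{1255}}} = \frac{1}{\sqrt{- \frac{4993}{7} + \frac{2}{1255}}} = \frac{1}{\sqrt{- \frac{6266201}{8785}}} = \frac{1}{\frac{1}{8785} i \sqrt{55048575785}} = - \frac{i \sqrt{55048575785}}{6266201}$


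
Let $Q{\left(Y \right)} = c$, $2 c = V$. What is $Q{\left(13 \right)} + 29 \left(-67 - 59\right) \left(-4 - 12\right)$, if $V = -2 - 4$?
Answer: $58461$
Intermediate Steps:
$V = -6$ ($V = -2 - 4 = -6$)
$c = -3$ ($c = \frac{1}{2} \left(-6\right) = -3$)
$Q{\left(Y \right)} = -3$
$Q{\left(13 \right)} + 29 \left(-67 - 59\right) \left(-4 - 12\right) = -3 + 29 \left(-67 - 59\right) \left(-4 - 12\right) = -3 + 29 \left(\left(-126\right) \left(-16\right)\right) = -3 + 29 \cdot 2016 = -3 + 58464 = 58461$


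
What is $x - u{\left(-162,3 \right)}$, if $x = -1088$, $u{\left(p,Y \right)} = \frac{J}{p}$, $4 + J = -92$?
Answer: $- \frac{29392}{27} \approx -1088.6$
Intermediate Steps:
$J = -96$ ($J = -4 - 92 = -96$)
$u{\left(p,Y \right)} = - \frac{96}{p}$
$x - u{\left(-162,3 \right)} = -1088 - - \frac{96}{-162} = -1088 - \left(-96\right) \left(- \frac{1}{162}\right) = -1088 - \frac{16}{27} = - \frac{29392}{27}$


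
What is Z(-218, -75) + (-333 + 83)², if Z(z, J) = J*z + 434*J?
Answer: 46300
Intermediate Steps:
Z(z, J) = 434*J + J*z
Z(-218, -75) + (-333 + 83)² = -75*(434 - 218) + (-333 + 83)² = -75*216 + (-250)² = -16200 + 62500 = 46300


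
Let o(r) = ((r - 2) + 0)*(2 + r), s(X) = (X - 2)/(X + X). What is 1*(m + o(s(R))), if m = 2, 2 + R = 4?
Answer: -2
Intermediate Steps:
R = 2 (R = -2 + 4 = 2)
s(X) = (-2 + X)/(2*X) (s(X) = (-2 + X)/((2*X)) = (-2 + X)*(1/(2*X)) = (-2 + X)/(2*X))
o(r) = (-2 + r)*(2 + r) (o(r) = ((-2 + r) + 0)*(2 + r) = (-2 + r)*(2 + r))
1*(m + o(s(R))) = 1*(2 + (-4 + ((½)*(-2 + 2)/2)²)) = 1*(2 + (-4 + ((½)*(½)*0)²)) = 1*(2 + (-4 + 0²)) = 1*(2 + (-4 + 0)) = 1*(2 - 4) = 1*(-2) = -2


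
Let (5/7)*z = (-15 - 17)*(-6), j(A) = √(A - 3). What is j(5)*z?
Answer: 1344*√2/5 ≈ 380.14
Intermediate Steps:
j(A) = √(-3 + A)
z = 1344/5 (z = 7*((-15 - 17)*(-6))/5 = 7*(-32*(-6))/5 = (7/5)*192 = 1344/5 ≈ 268.80)
j(5)*z = √(-3 + 5)*(1344/5) = √2*(1344/5) = 1344*√2/5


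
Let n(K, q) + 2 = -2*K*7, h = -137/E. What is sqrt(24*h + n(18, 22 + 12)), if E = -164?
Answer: 2*I*sqrt(98318)/41 ≈ 15.295*I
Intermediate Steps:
h = 137/164 (h = -137/(-164) = -137*(-1/164) = 137/164 ≈ 0.83537)
n(K, q) = -2 - 14*K (n(K, q) = -2 - 2*K*7 = -2 - 14*K)
sqrt(24*h + n(18, 22 + 12)) = sqrt(24*(137/164) + (-2 - 14*18)) = sqrt(822/41 + (-2 - 252)) = sqrt(822/41 - 254) = sqrt(-9592/41) = 2*I*sqrt(98318)/41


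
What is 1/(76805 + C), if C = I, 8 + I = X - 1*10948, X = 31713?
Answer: 1/97562 ≈ 1.0250e-5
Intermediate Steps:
I = 20757 (I = -8 + (31713 - 1*10948) = -8 + (31713 - 10948) = -8 + 20765 = 20757)
C = 20757
1/(76805 + C) = 1/(76805 + 20757) = 1/97562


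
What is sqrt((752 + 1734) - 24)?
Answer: sqrt(2462) ≈ 49.619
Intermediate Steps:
sqrt((752 + 1734) - 24) = sqrt(2486 - 24) = sqrt(2462)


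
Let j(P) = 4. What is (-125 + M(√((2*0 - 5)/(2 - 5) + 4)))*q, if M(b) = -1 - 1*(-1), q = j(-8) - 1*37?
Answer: 4125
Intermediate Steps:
q = -33 (q = 4 - 1*37 = 4 - 37 = -33)
M(b) = 0 (M(b) = -1 + 1 = 0)
(-125 + M(√((2*0 - 5)/(2 - 5) + 4)))*q = (-125 + 0)*(-33) = -125*(-33) = 4125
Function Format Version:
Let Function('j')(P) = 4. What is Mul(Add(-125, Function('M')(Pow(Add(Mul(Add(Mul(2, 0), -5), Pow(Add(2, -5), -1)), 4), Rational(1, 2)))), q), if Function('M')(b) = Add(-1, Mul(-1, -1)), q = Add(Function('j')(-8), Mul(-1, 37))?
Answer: 4125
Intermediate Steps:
q = -33 (q = Add(4, Mul(-1, 37)) = Add(4, -37) = -33)
Function('M')(b) = 0 (Function('M')(b) = Add(-1, 1) = 0)
Mul(Add(-125, Function('M')(Pow(Add(Mul(Add(Mul(2, 0), -5), Pow(Add(2, -5), -1)), 4), Rational(1, 2)))), q) = Mul(Add(-125, 0), -33) = Mul(-125, -33) = 4125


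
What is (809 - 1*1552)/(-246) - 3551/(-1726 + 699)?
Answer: 1636607/252642 ≈ 6.4780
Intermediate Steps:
(809 - 1*1552)/(-246) - 3551/(-1726 + 699) = (809 - 1552)*(-1/246) - 3551/(-1027) = -743*(-1/246) - 3551*(-1/1027) = 743/246 + 3551/1027 = 1636607/252642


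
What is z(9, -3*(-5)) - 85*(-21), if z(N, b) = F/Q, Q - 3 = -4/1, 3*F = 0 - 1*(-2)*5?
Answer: 5345/3 ≈ 1781.7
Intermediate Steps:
F = 10/3 (F = (0 - 1*(-2)*5)/3 = (0 + 2*5)/3 = (0 + 10)/3 = (1/3)*10 = 10/3 ≈ 3.3333)
Q = -1 (Q = 3 - 4/1 = 3 - 4*1 = 3 - 4 = -1)
z(N, b) = -10/3 (z(N, b) = (10/3)/(-1) = (10/3)*(-1) = -10/3)
z(9, -3*(-5)) - 85*(-21) = -10/3 - 85*(-21) = -10/3 + 1785 = 5345/3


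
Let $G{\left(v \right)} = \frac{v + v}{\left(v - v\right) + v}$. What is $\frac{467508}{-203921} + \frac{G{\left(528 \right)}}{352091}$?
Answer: $- \frac{164604951386}{71798748811} \approx -2.2926$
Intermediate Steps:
$G{\left(v \right)} = 2$ ($G{\left(v \right)} = \frac{2 v}{0 + v} = \frac{2 v}{v} = 2$)
$\frac{467508}{-203921} + \frac{G{\left(528 \right)}}{352091} = \frac{467508}{-203921} + \frac{2}{352091} = 467508 \left(- \frac{1}{203921}\right) + 2 \cdot \frac{1}{352091} = - \frac{467508}{203921} + \frac{2}{352091} = - \frac{164604951386}{71798748811}$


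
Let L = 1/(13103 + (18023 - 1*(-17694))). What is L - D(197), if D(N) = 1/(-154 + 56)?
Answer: 24459/2392180 ≈ 0.010225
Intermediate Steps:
D(N) = -1/98 (D(N) = 1/(-98) = -1/98)
L = 1/48820 (L = 1/(13103 + (18023 + 17694)) = 1/(13103 + 35717) = 1/48820 ≈ 2.0483e-5)
L - D(197) = 1/48820 - 1*(-1/98) = 1/48820 + 1/98 = 24459/2392180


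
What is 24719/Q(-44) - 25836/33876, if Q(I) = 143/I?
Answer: -279154937/36699 ≈ -7606.6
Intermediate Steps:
24719/Q(-44) - 25836/33876 = 24719/((143/(-44))) - 25836/33876 = 24719/((143*(-1/44))) - 25836*1/33876 = 24719/(-13/4) - 2153/2823 = 24719*(-4/13) - 2153/2823 = -98876/13 - 2153/2823 = -279154937/36699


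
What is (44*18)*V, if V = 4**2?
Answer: 12672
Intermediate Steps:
V = 16
(44*18)*V = (44*18)*16 = 792*16 = 12672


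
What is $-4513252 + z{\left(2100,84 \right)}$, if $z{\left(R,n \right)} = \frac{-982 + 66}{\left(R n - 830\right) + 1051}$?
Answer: $- \frac{797135082408}{176621} \approx -4.5132 \cdot 10^{6}$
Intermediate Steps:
$z{\left(R,n \right)} = - \frac{916}{221 + R n}$ ($z{\left(R,n \right)} = - \frac{916}{\left(-830 + R n\right) + 1051} = - \frac{916}{221 + R n}$)
$-4513252 + z{\left(2100,84 \right)} = -4513252 - \frac{916}{221 + 2100 \cdot 84} = -4513252 - \frac{916}{221 + 176400} = -4513252 - \frac{916}{176621} = - \frac{797135082408}{176621}$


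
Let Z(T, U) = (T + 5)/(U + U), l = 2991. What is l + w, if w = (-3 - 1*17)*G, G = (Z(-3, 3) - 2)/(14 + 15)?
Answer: 260317/87 ≈ 2992.1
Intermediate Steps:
Z(T, U) = (5 + T)/(2*U) (Z(T, U) = (5 + T)/((2*U)) = (5 + T)*(1/(2*U)) = (5 + T)/(2*U))
G = -5/87 (G = ((½)*(5 - 3)/3 - 2)/(14 + 15) = ((½)*(⅓)*2 - 2)/29 = (⅓ - 2)*(1/29) = -5/3*1/29 = -5/87 ≈ -0.057471)
w = 100/87 (w = (-3 - 1*17)*(-5/87) = (-3 - 17)*(-5/87) = -20*(-5/87) = 100/87 ≈ 1.1494)
l + w = 2991 + 100/87 = 260317/87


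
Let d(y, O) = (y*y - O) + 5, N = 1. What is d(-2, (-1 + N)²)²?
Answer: 81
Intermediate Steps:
d(y, O) = 5 + y² - O (d(y, O) = (y² - O) + 5 = 5 + y² - O)
d(-2, (-1 + N)²)² = (5 + (-2)² - (-1 + 1)²)² = (5 + 4 - 1*0²)² = (5 + 4 - 1*0)² = (5 + 4 + 0)² = 9² = 81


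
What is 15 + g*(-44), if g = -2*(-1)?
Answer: -73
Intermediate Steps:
g = 2
15 + g*(-44) = 15 + 2*(-44) = 15 - 88 = -73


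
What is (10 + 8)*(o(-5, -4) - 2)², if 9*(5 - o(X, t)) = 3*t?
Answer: 338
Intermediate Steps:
o(X, t) = 5 - t/3
(10 + 8)*(o(-5, -4) - 2)² = (10 + 8)*((5 - ⅓*(-4)) - 2)² = 18*((5 + 4/3) - 2)² = 18*(19/3 - 2)² = 18*(13/3)² = 18*(169/9) = 338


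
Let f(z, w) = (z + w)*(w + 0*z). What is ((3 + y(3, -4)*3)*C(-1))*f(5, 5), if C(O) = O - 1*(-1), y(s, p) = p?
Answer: 0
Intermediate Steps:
C(O) = 1 + O (C(O) = O + 1 = 1 + O)
f(z, w) = w*(w + z) (f(z, w) = (w + z)*(w + 0) = (w + z)*w = w*(w + z))
((3 + y(3, -4)*3)*C(-1))*f(5, 5) = ((3 - 4*3)*(1 - 1))*(5*(5 + 5)) = ((3 - 12)*0)*(5*10) = -9*0*50 = 0*50 = 0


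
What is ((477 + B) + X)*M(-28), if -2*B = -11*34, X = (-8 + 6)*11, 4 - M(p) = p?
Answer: 20544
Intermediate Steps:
M(p) = 4 - p
X = -22 (X = -2*11 = -22)
B = 187 (B = -(-11)*34/2 = -½*(-374) = 187)
((477 + B) + X)*M(-28) = ((477 + 187) - 22)*(4 - 1*(-28)) = (664 - 22)*(4 + 28) = 642*32 = 20544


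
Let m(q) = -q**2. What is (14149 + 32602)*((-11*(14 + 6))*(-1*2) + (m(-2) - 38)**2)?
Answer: 103039204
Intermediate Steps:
(14149 + 32602)*((-11*(14 + 6))*(-1*2) + (m(-2) - 38)**2) = (14149 + 32602)*((-11*(14 + 6))*(-1*2) + (-1*(-2)**2 - 38)**2) = 46751*(-11*20*(-2) + (-1*4 - 38)**2) = 46751*(-220*(-2) + (-4 - 38)**2) = 46751*(440 + (-42)**2) = 46751*(440 + 1764) = 46751*2204 = 103039204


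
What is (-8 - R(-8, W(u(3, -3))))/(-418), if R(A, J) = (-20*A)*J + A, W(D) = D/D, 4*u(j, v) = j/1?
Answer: 80/209 ≈ 0.38278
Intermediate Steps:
u(j, v) = j/4 (u(j, v) = (j/1)/4 = (j*1)/4 = j/4)
W(D) = 1
R(A, J) = A - 20*A*J (R(A, J) = -20*A*J + A = A - 20*A*J)
(-8 - R(-8, W(u(3, -3))))/(-418) = (-8 - (-8)*(1 - 20*1))/(-418) = (-8 - (-8)*(1 - 20))*(-1/418) = (-8 - (-8)*(-19))*(-1/418) = (-8 - 1*152)*(-1/418) = (-8 - 152)*(-1/418) = -160*(-1/418) = 80/209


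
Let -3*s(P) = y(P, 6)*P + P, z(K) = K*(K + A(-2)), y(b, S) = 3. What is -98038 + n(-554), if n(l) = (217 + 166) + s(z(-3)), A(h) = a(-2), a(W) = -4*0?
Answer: -97667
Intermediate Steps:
a(W) = 0
A(h) = 0
z(K) = K² (z(K) = K*(K + 0) = K*K = K²)
s(P) = -4*P/3 (s(P) = -(3*P + P)/3 = -4*P/3)
n(l) = 371 (n(l) = (217 + 166) - 4/3*(-3)² = 383 - 4/3*9 = 383 - 12 = 371)
-98038 + n(-554) = -98038 + 371 = -97667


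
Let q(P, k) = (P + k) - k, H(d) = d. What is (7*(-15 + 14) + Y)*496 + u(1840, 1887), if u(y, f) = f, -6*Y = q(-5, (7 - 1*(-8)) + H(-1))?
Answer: -3515/3 ≈ -1171.7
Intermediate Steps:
q(P, k) = P
Y = 5/6 (Y = -1/6*(-5) = 5/6 ≈ 0.83333)
(7*(-15 + 14) + Y)*496 + u(1840, 1887) = (7*(-15 + 14) + 5/6)*496 + 1887 = (7*(-1) + 5/6)*496 + 1887 = (-7 + 5/6)*496 + 1887 = -37/6*496 + 1887 = -9176/3 + 1887 = -3515/3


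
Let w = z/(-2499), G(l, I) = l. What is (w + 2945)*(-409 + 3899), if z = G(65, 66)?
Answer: 25684620100/2499 ≈ 1.0278e+7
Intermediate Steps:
z = 65
w = -65/2499 (w = 65/(-2499) = 65*(-1/2499) = -65/2499 ≈ -0.026010)
(w + 2945)*(-409 + 3899) = (-65/2499 + 2945)*(-409 + 3899) = (7359490/2499)*3490 = 25684620100/2499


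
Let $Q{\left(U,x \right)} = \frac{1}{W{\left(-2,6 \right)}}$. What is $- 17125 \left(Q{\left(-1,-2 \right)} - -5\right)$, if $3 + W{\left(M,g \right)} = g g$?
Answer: $- \frac{2842750}{33} \approx -86144.0$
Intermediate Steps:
$W{\left(M,g \right)} = -3 + g^{2}$ ($W{\left(M,g \right)} = -3 + g g = -3 + g^{2}$)
$Q{\left(U,x \right)} = \frac{1}{33}$ ($Q{\left(U,x \right)} = \frac{1}{-3 + 6^{2}} = \frac{1}{-3 + 36} = \frac{1}{33}$)
$- 17125 \left(Q{\left(-1,-2 \right)} - -5\right) = - 17125 \left(\frac{1}{33} - -5\right) = - 17125 \left(\frac{1}{33} + 5\right) = \left(-17125\right) \frac{166}{33} = - \frac{2842750}{33}$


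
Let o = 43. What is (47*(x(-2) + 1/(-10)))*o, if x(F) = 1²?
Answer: 18189/10 ≈ 1818.9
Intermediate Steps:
x(F) = 1
(47*(x(-2) + 1/(-10)))*o = (47*(1 + 1/(-10)))*43 = (47*(1 - ⅒))*43 = (47*(9/10))*43 = (423/10)*43 = 18189/10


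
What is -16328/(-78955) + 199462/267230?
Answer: 402237073/421982893 ≈ 0.95321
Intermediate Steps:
-16328/(-78955) + 199462/267230 = -16328*(-1/78955) + 199462*(1/267230) = 16328/78955 + 99731/133615 = 402237073/421982893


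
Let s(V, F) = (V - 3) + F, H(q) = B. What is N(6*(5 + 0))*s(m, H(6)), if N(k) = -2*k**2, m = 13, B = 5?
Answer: -27000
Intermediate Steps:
H(q) = 5
s(V, F) = -3 + F + V (s(V, F) = (-3 + V) + F = -3 + F + V)
N(6*(5 + 0))*s(m, H(6)) = (-2*36*(5 + 0)**2)*(-3 + 5 + 13) = -2*(6*5)**2*15 = -2*30**2*15 = -2*900*15 = -1800*15 = -27000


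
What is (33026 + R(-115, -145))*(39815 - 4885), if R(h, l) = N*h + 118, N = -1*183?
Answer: 1892821770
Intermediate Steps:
N = -183
R(h, l) = 118 - 183*h (R(h, l) = -183*h + 118 = 118 - 183*h)
(33026 + R(-115, -145))*(39815 - 4885) = (33026 + (118 - 183*(-115)))*(39815 - 4885) = (33026 + (118 + 21045))*34930 = (33026 + 21163)*34930 = 54189*34930 = 1892821770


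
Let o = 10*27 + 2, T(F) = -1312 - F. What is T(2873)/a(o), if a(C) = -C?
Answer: 4185/272 ≈ 15.386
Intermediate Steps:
o = 272 (o = 270 + 2 = 272)
T(2873)/a(o) = (-1312 - 1*2873)/((-1*272)) = (-1312 - 2873)/(-272) = -4185*(-1/272) = 4185/272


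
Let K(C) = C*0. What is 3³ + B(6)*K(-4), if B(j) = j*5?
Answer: 27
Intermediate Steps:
K(C) = 0
B(j) = 5*j
3³ + B(6)*K(-4) = 3³ + (5*6)*0 = 27 + 30*0 = 27 + 0 = 27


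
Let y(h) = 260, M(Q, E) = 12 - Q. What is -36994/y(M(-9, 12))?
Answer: -18497/130 ≈ -142.28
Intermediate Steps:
-36994/y(M(-9, 12)) = -36994/260 = -36994*1/260 = -18497/130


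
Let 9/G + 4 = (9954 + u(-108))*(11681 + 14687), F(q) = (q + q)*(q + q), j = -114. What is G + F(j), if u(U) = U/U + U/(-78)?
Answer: 59138545651815/1137629764 ≈ 51984.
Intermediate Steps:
F(q) = 4*q² (F(q) = (2*q)*(2*q) = 4*q²)
u(U) = 1 - U/78 (u(U) = 1 + U*(-1/78) = 1 - U/78)
G = 39/1137629764 (G = 9/(-4 + (9954 + (1 - 1/78*(-108)))*(11681 + 14687)) = 9/(-4 + (9954 + (1 + 18/13))*26368) = 9/(-4 + (9954 + 31/13)*26368) = 9/(-4 + (129433/13)*26368) = 9/(-4 + 3412889344/13) = 9/(3412889292/13) = 9*(13/3412889292) = 39/1137629764 ≈ 3.4282e-8)
G + F(j) = 39/1137629764 + 4*(-114)² = 39/1137629764 + 4*12996 = 39/1137629764 + 51984 = 59138545651815/1137629764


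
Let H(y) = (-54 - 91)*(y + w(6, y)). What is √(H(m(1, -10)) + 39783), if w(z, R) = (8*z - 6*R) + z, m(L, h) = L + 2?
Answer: 12*√237 ≈ 184.74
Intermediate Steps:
m(L, h) = 2 + L
w(z, R) = -6*R + 9*z (w(z, R) = (-6*R + 8*z) + z = -6*R + 9*z)
H(y) = -7830 + 725*y (H(y) = (-54 - 91)*(y + (-6*y + 9*6)) = -145*(y + (-6*y + 54)) = -145*(y + (54 - 6*y)) = -145*(54 - 5*y) = -7830 + 725*y)
√(H(m(1, -10)) + 39783) = √((-7830 + 725*(2 + 1)) + 39783) = √((-7830 + 725*3) + 39783) = √((-7830 + 2175) + 39783) = √(-5655 + 39783) = √34128 = 12*√237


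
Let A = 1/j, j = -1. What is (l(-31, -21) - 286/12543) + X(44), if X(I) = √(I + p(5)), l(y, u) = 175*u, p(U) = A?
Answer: -46095811/12543 + √43 ≈ -3668.5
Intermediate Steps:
A = -1 (A = 1/(-1) = 1*(-1) = -1)
p(U) = -1
X(I) = √(-1 + I) (X(I) = √(I - 1) = √(-1 + I))
(l(-31, -21) - 286/12543) + X(44) = (175*(-21) - 286/12543) + √(-1 + 44) = (-3675 - 286*1/12543) + √43 = (-3675 - 286/12543) + √43 = -46095811/12543 + √43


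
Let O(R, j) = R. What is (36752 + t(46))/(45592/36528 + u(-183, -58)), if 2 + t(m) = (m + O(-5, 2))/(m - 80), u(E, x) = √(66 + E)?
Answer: 16256482398003/42019516301 - 39073749059106*I*√13/42019516301 ≈ 386.88 - 3352.8*I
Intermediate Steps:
t(m) = -2 + (-5 + m)/(-80 + m) (t(m) = -2 + (m - 5)/(m - 80) = -2 + (-5 + m)/(-80 + m))
(36752 + t(46))/(45592/36528 + u(-183, -58)) = (36752 + (155 - 1*46)/(-80 + 46))/(45592/36528 + √(66 - 183)) = (36752 + (155 - 46)/(-34))/(45592*(1/36528) + √(-117)) = (36752 - 1/34*109)/(5699/4566 + 3*I*√13) = (36752 - 109/34)/(5699/4566 + 3*I*√13) = 1249459/(34*(5699/4566 + 3*I*√13))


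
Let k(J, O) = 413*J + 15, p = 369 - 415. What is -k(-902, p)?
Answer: 372511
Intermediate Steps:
p = -46
k(J, O) = 15 + 413*J
-k(-902, p) = -(15 + 413*(-902)) = -(15 - 372526) = -1*(-372511) = 372511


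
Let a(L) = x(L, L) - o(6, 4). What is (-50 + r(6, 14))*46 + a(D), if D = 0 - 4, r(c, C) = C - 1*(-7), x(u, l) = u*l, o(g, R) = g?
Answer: -1324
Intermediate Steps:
x(u, l) = l*u
r(c, C) = 7 + C (r(c, C) = C + 7 = 7 + C)
D = -4
a(L) = -6 + L**2 (a(L) = L*L - 1*6 = L**2 - 6 = -6 + L**2)
(-50 + r(6, 14))*46 + a(D) = (-50 + (7 + 14))*46 + (-6 + (-4)**2) = (-50 + 21)*46 + (-6 + 16) = -29*46 + 10 = -1334 + 10 = -1324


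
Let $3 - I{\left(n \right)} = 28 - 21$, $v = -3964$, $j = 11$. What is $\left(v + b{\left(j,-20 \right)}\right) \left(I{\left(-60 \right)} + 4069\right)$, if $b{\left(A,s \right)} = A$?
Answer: $-16068945$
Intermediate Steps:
$I{\left(n \right)} = -4$ ($I{\left(n \right)} = 3 - \left(28 - 21\right) = 3 - 7 = -4$)
$\left(v + b{\left(j,-20 \right)}\right) \left(I{\left(-60 \right)} + 4069\right) = \left(-3964 + 11\right) \left(-4 + 4069\right) = \left(-3953\right) 4065 = -16068945$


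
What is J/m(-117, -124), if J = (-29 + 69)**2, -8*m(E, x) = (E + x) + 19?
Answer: 6400/111 ≈ 57.658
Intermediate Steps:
m(E, x) = -19/8 - E/8 - x/8 (m(E, x) = -((E + x) + 19)/8 = -(19 + E + x)/8 = -19/8 - E/8 - x/8)
J = 1600 (J = 40**2 = 1600)
J/m(-117, -124) = 1600/(-19/8 - 1/8*(-117) - 1/8*(-124)) = 1600/(-19/8 + 117/8 + 31/2) = 1600/(111/4) = 1600*(4/111) = 6400/111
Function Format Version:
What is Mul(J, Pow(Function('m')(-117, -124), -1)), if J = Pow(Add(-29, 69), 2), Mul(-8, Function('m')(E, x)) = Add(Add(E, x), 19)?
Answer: Rational(6400, 111) ≈ 57.658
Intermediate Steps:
Function('m')(E, x) = Add(Rational(-19, 8), Mul(Rational(-1, 8), E), Mul(Rational(-1, 8), x)) (Function('m')(E, x) = Mul(Rational(-1, 8), Add(Add(E, x), 19)) = Mul(Rational(-1, 8), Add(19, E, x)) = Add(Rational(-19, 8), Mul(Rational(-1, 8), E), Mul(Rational(-1, 8), x)))
J = 1600 (J = Pow(40, 2) = 1600)
Mul(J, Pow(Function('m')(-117, -124), -1)) = Mul(1600, Pow(Add(Rational(-19, 8), Mul(Rational(-1, 8), -117), Mul(Rational(-1, 8), -124)), -1)) = Mul(1600, Pow(Add(Rational(-19, 8), Rational(117, 8), Rational(31, 2)), -1)) = Mul(1600, Pow(Rational(111, 4), -1)) = Mul(1600, Rational(4, 111)) = Rational(6400, 111)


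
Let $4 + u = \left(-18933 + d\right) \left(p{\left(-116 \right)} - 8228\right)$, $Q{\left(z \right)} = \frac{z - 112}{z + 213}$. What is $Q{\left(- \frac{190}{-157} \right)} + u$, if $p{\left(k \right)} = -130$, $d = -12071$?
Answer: $\frac{670373002898}{2587} \approx 2.5913 \cdot 10^{8}$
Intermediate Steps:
$Q{\left(z \right)} = \frac{-112 + z}{213 + z}$
$u = 259131428$ ($u = -4 + \left(-18933 - 12071\right) \left(-130 - 8228\right) = -4 - -259131432 = -4 + 259131432 = 259131428$)
$Q{\left(- \frac{190}{-157} \right)} + u = \frac{-112 - \frac{190}{-157}}{213 - \frac{190}{-157}} + 259131428 = \frac{-112 - - \frac{190}{157}}{213 - - \frac{190}{157}} + 259131428 = \frac{-112 + \frac{190}{157}}{213 + \frac{190}{157}} + 259131428 = \frac{1}{\frac{33631}{157}} \left(- \frac{17394}{157}\right) + 259131428 = \frac{157}{33631} \left(- \frac{17394}{157}\right) + 259131428 = - \frac{1338}{2587} + 259131428 = \frac{670373002898}{2587}$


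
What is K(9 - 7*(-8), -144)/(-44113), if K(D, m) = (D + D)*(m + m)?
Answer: 37440/44113 ≈ 0.84873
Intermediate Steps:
K(D, m) = 4*D*m (K(D, m) = (2*D)*(2*m) = 4*D*m)
K(9 - 7*(-8), -144)/(-44113) = (4*(9 - 7*(-8))*(-144))/(-44113) = (4*(9 + 56)*(-144))*(-1/44113) = (4*65*(-144))*(-1/44113) = -37440*(-1/44113) = 37440/44113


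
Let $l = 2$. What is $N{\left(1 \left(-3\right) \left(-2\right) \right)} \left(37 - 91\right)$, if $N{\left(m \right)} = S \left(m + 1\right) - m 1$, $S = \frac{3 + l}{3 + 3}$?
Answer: $9$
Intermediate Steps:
$S = \frac{5}{6}$ ($S = \frac{3 + 2}{3 + 3} = \frac{5}{6} \approx 0.83333$)
$N{\left(m \right)} = \frac{5}{6} - \frac{m}{6}$ ($N{\left(m \right)} = \frac{5 \left(m + 1\right)}{6} - m 1 = \frac{5 \left(1 + m\right)}{6} - m = \left(\frac{5}{6} + \frac{5 m}{6}\right) - m = \frac{5}{6} - \frac{m}{6}$)
$N{\left(1 \left(-3\right) \left(-2\right) \right)} \left(37 - 91\right) = \left(\frac{5}{6} - \frac{1 \left(-3\right) \left(-2\right)}{6}\right) \left(37 - 91\right) = \left(\frac{5}{6} - \frac{\left(-3\right) \left(-2\right)}{6}\right) \left(-54\right) = \left(\frac{5}{6} - 1\right) \left(-54\right) = \left(- \frac{1}{6}\right) \left(-54\right) = 9$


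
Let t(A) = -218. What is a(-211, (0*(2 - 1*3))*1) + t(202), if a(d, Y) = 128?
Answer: -90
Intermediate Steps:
a(-211, (0*(2 - 1*3))*1) + t(202) = 128 - 218 = -90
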